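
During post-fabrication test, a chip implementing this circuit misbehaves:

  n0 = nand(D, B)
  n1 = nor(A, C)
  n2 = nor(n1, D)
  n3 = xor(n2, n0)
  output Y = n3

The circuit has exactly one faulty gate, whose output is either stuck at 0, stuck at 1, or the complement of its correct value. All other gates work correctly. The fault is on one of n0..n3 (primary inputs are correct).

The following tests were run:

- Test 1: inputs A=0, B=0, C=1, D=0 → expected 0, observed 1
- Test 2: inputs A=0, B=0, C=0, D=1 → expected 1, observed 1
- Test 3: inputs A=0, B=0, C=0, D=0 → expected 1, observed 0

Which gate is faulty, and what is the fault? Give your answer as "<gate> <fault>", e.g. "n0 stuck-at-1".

Fault-free values for test 1 (A=0, B=0, C=1, D=0): n0=1, n1=0, n2=1, n3=0, giving Y=0. Observed 1.
Test 1: faults giving observed 1 are {n0 stuck-at-0, n0 inverted output, n1 stuck-at-1, n1 inverted output, n2 stuck-at-0, n2 inverted output, n3 stuck-at-1, n3 inverted output}.
Test 2 (A=0, B=0, C=0, D=1): fault-free n0=1, n1=1, n2=0, n3=1 → 1; observed 1. Eliminates n0 stuck-at-0, n0 inverted output, n2 inverted output, n3 inverted output.
Test 3 (A=0, B=0, C=0, D=0): fault-free n0=1, n1=1, n2=0, n3=1 → 1; observed 0. Eliminates n1 stuck-at-1, n2 stuck-at-0, n3 stuck-at-1.
Only n1 inverted output is consistent with every test.

n1 inverted output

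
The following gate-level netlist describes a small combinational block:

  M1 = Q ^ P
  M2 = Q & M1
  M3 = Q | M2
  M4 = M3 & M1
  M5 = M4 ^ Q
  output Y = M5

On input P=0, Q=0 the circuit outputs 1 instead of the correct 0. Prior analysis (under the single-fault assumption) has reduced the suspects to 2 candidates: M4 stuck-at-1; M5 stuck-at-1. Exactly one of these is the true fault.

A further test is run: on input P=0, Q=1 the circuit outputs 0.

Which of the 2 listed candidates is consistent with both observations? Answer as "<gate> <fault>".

Evaluate each candidate on input P=0, Q=1:
  M4 stuck-at-1: M1=1, M2=1, M3=1, M4=1 [stuck-at-1], M5=0 → 0 — matches
  M5 stuck-at-1: M1=1, M2=1, M3=1, M4=1, M5=1 [stuck-at-1] → 1 — eliminated
Only M4 stuck-at-1 reproduces the observed 0.

M4 stuck-at-1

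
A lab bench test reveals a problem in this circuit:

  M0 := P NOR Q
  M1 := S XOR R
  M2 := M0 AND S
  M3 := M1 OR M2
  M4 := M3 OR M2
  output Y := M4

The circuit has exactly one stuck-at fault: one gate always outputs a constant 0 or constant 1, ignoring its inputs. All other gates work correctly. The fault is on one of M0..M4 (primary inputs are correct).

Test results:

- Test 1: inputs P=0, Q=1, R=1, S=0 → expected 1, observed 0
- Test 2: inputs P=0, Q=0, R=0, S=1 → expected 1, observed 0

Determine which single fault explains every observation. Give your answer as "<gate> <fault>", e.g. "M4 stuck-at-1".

Fault-free values for test 1 (P=0, Q=1, R=1, S=0): M0=0, M1=1, M2=0, M3=1, M4=1, giving Y=1. Observed 0.
Test 1: faults giving observed 0 are {M1 stuck-at-0, M3 stuck-at-0, M4 stuck-at-0}.
Test 2 (P=0, Q=0, R=0, S=1): fault-free M0=1, M1=1, M2=1, M3=1, M4=1 → 1; observed 0. Eliminates M1 stuck-at-0, M3 stuck-at-0.
Only M4 stuck-at-0 is consistent with every test.

M4 stuck-at-0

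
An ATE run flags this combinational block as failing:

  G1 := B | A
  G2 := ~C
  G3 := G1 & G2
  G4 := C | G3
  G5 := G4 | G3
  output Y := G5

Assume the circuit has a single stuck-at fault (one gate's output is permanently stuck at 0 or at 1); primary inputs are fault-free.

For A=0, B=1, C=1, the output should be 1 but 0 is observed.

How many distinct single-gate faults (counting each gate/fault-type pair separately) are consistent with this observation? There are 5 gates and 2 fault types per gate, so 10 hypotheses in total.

2

Fault-free: G1=1, G2=0, G3=0, G4=1, G5=1 → 1. Observed 0.
  G1 stuck-at-0: output 1 ✗
  G1 stuck-at-1: output 1 ✗
  G2 stuck-at-0: output 1 ✗
  G2 stuck-at-1: output 1 ✗
  G3 stuck-at-0: output 1 ✗
  G3 stuck-at-1: output 1 ✗
  G4 stuck-at-0: output 0 ✓
  G4 stuck-at-1: output 1 ✗
  G5 stuck-at-0: output 0 ✓
  G5 stuck-at-1: output 1 ✗
Consistent faults: {G4 stuck-at-0, G5 stuck-at-0} — 2 in all.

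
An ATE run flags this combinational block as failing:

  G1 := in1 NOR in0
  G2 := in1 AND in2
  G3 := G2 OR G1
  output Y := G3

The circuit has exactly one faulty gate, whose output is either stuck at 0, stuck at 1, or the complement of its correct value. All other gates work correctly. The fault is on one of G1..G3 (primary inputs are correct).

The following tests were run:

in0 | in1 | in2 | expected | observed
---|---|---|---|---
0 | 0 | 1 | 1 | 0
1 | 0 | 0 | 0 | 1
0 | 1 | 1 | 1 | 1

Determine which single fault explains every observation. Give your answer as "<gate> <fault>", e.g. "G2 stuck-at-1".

Fault-free values for test 1 (in0=0, in1=0, in2=1): G1=1, G2=0, G3=1, giving Y=1. Observed 0.
Test 1: faults giving observed 0 are {G1 stuck-at-0, G1 inverted output, G3 stuck-at-0, G3 inverted output}.
Test 2 (in0=1, in1=0, in2=0): fault-free G1=0, G2=0, G3=0 → 0; observed 1. Eliminates G1 stuck-at-0, G3 stuck-at-0.
Test 3 (in0=0, in1=1, in2=1): fault-free G1=0, G2=1, G3=1 → 1; observed 1. Eliminates G3 inverted output.
Only G1 inverted output is consistent with every test.

G1 inverted output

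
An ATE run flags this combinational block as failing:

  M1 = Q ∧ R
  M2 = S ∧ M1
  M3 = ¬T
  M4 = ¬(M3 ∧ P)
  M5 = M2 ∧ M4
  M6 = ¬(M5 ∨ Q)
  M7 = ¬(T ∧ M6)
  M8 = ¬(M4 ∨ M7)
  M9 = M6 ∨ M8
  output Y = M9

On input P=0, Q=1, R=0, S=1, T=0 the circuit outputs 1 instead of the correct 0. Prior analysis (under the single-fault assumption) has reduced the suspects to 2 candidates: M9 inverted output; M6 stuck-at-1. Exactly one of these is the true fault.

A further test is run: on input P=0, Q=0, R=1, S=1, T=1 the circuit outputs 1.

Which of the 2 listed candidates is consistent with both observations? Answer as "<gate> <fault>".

Evaluate each candidate on input P=0, Q=0, R=1, S=1, T=1:
  M9 inverted output: M1=0, M2=0, M3=0, M4=1, M5=0, M6=1, M7=0, M8=0, M9=0 [inverted output] → 0 — eliminated
  M6 stuck-at-1: M1=0, M2=0, M3=0, M4=1, M5=0, M6=1 [stuck-at-1], M7=0, M8=0, M9=1 → 1 — matches
Only M6 stuck-at-1 reproduces the observed 1.

M6 stuck-at-1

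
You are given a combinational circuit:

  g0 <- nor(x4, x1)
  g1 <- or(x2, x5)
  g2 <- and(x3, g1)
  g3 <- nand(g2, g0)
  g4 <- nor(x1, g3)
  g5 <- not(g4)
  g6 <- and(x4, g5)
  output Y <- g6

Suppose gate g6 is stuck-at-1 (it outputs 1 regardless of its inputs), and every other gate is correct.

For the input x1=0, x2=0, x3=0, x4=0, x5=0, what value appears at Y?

Propagate with g6 forced: g0=1, g1=0, g2=0, g3=1, g4=0, g5=1, g6=1 [stuck-at-1].
So Y = 1. (Without the fault it would be 0.)

1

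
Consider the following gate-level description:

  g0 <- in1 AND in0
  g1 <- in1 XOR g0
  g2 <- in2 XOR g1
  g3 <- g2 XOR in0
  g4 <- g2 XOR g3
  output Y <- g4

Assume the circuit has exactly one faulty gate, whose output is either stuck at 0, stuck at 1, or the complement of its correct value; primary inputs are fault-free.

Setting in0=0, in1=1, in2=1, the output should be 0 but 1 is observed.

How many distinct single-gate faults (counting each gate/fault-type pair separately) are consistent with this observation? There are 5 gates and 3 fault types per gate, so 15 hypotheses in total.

Fault-free: g0=0, g1=1, g2=0, g3=0, g4=0 → 0. Observed 1.
  g0: none of the 3 fault types match ✗
  g1: none of the 3 fault types match ✗
  g2: none of the 3 fault types match ✗
  g3: stuck-at-1, inverted output ✓; others ✗
  g4: stuck-at-1, inverted output ✓; others ✗
Consistent faults: {g3 stuck-at-1, g3 inverted output, g4 stuck-at-1, g4 inverted output} — 4 in all.

4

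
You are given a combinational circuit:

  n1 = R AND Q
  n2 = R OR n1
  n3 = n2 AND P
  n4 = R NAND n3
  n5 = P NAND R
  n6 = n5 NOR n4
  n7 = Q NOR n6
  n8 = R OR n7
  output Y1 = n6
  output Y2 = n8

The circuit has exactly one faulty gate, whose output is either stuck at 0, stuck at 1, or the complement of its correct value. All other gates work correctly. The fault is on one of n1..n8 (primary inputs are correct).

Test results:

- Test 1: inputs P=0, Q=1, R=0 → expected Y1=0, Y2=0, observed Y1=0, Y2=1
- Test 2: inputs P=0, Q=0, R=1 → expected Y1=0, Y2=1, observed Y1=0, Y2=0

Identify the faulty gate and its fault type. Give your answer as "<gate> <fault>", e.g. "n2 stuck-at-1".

Fault-free values for test 1 (P=0, Q=1, R=0): n1=0, n2=0, n3=0, n4=1, n5=1, n6=0, n7=0, n8=0, giving Y1=0, Y2=0. Observed Y1=0, Y2=1.
Test 1: faults giving observed Y1=0, Y2=1 are {n7 stuck-at-1, n7 inverted output, n8 stuck-at-1, n8 inverted output}.
Test 2 (P=0, Q=0, R=1): fault-free n1=0, n2=1, n3=0, n4=1, n5=1, n6=0, n7=1, n8=1 → Y1=0, Y2=1; observed Y1=0, Y2=0. Eliminates n7 stuck-at-1, n7 inverted output, n8 stuck-at-1.
Only n8 inverted output is consistent with every test.

n8 inverted output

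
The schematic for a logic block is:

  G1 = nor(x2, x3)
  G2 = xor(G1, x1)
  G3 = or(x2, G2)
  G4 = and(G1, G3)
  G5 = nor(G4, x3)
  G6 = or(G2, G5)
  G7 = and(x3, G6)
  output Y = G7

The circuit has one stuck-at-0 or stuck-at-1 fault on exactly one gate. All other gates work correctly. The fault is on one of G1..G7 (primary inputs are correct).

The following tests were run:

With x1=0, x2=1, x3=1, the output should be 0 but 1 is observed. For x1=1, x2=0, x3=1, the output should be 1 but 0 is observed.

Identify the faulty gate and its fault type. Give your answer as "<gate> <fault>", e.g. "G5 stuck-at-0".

G1 stuck-at-1

Fault-free values for test 1 (x1=0, x2=1, x3=1): G1=0, G2=0, G3=1, G4=0, G5=0, G6=0, G7=0, giving Y=0. Observed 1.
Test 1: faults giving observed 1 are {G1 stuck-at-1, G2 stuck-at-1, G5 stuck-at-1, G6 stuck-at-1, G7 stuck-at-1}.
Test 2 (x1=1, x2=0, x3=1): fault-free G1=0, G2=1, G3=1, G4=0, G5=0, G6=1, G7=1 → 1; observed 0. Eliminates G2 stuck-at-1, G5 stuck-at-1, G6 stuck-at-1, G7 stuck-at-1.
Only G1 stuck-at-1 is consistent with every test.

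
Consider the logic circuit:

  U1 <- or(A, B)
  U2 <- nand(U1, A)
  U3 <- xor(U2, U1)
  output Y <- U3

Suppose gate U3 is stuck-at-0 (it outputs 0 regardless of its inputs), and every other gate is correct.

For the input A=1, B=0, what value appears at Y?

0

Propagate with U3 forced: U1=1, U2=0, U3=0 [stuck-at-0].
So Y = 0. (Without the fault it would be 1.)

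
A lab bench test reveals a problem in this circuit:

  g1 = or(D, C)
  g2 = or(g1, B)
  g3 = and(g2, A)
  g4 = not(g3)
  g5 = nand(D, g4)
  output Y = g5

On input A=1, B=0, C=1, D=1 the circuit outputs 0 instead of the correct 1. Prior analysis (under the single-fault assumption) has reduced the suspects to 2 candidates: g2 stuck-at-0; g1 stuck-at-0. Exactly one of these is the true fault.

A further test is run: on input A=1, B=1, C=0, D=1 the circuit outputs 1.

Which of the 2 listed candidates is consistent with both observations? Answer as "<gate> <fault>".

g1 stuck-at-0

Evaluate each candidate on input A=1, B=1, C=0, D=1:
  g2 stuck-at-0: g1=1, g2=0 [stuck-at-0], g3=0, g4=1, g5=0 → 0 — eliminated
  g1 stuck-at-0: g1=0 [stuck-at-0], g2=1, g3=1, g4=0, g5=1 → 1 — matches
Only g1 stuck-at-0 reproduces the observed 1.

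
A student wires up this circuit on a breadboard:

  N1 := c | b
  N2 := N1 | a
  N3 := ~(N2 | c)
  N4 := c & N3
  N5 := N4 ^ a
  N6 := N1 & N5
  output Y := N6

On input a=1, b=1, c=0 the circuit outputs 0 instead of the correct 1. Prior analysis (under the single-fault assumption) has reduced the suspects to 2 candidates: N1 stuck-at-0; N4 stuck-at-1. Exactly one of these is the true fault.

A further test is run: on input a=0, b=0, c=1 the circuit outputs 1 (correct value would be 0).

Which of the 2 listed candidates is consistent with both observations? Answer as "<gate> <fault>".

Evaluate each candidate on input a=0, b=0, c=1:
  N1 stuck-at-0: N1=0 [stuck-at-0], N2=0, N3=0, N4=0, N5=0, N6=0 → 0 — eliminated
  N4 stuck-at-1: N1=1, N2=1, N3=0, N4=1 [stuck-at-1], N5=1, N6=1 → 1 — matches
Only N4 stuck-at-1 reproduces the observed 1.

N4 stuck-at-1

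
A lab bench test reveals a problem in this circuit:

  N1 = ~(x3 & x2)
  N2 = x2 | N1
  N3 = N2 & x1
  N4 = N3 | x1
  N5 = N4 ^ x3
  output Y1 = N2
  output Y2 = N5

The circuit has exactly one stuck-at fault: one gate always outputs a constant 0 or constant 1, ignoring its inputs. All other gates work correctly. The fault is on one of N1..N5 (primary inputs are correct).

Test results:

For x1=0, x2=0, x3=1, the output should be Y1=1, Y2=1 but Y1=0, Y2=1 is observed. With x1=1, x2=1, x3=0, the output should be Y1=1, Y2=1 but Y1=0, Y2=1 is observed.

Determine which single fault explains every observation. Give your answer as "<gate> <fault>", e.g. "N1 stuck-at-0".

Fault-free values for test 1 (x1=0, x2=0, x3=1): N1=1, N2=1, N3=0, N4=0, N5=1, giving Y1=1, Y2=1. Observed Y1=0, Y2=1.
Test 1: faults giving observed Y1=0, Y2=1 are {N1 stuck-at-0, N2 stuck-at-0}.
Test 2 (x1=1, x2=1, x3=0): fault-free N1=1, N2=1, N3=1, N4=1, N5=1 → Y1=1, Y2=1; observed Y1=0, Y2=1. Eliminates N1 stuck-at-0.
Only N2 stuck-at-0 is consistent with every test.

N2 stuck-at-0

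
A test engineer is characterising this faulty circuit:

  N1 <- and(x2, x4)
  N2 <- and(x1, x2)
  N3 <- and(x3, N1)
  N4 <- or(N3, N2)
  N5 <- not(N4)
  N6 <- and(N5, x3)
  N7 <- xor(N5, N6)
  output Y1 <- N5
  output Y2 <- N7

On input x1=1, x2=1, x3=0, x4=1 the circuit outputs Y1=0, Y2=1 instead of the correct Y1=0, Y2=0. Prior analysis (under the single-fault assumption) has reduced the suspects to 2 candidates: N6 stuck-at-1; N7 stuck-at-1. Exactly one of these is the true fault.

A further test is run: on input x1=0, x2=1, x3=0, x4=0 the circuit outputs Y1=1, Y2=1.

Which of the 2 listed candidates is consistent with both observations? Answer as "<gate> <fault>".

N7 stuck-at-1

Evaluate each candidate on input x1=0, x2=1, x3=0, x4=0:
  N6 stuck-at-1: N1=0, N2=0, N3=0, N4=0, N5=1, N6=1 [stuck-at-1], N7=0 → Y1=1, Y2=0 — eliminated
  N7 stuck-at-1: N1=0, N2=0, N3=0, N4=0, N5=1, N6=0, N7=1 [stuck-at-1] → Y1=1, Y2=1 — matches
Only N7 stuck-at-1 reproduces the observed Y1=1, Y2=1.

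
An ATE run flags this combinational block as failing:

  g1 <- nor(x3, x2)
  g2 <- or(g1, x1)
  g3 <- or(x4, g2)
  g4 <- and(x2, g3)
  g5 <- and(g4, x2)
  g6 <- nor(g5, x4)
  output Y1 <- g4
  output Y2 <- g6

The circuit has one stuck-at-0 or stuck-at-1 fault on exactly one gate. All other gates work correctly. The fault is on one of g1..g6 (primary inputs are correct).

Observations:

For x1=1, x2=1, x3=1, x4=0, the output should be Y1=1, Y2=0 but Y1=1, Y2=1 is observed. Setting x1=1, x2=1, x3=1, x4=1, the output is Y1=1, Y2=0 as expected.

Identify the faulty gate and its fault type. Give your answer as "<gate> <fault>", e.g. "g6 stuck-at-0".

g5 stuck-at-0

Fault-free values for test 1 (x1=1, x2=1, x3=1, x4=0): g1=0, g2=1, g3=1, g4=1, g5=1, g6=0, giving Y1=1, Y2=0. Observed Y1=1, Y2=1.
Test 1: faults giving observed Y1=1, Y2=1 are {g5 stuck-at-0, g6 stuck-at-1}.
Test 2 (x1=1, x2=1, x3=1, x4=1): fault-free g1=0, g2=1, g3=1, g4=1, g5=1, g6=0 → Y1=1, Y2=0; observed Y1=1, Y2=0. Eliminates g6 stuck-at-1.
Only g5 stuck-at-0 is consistent with every test.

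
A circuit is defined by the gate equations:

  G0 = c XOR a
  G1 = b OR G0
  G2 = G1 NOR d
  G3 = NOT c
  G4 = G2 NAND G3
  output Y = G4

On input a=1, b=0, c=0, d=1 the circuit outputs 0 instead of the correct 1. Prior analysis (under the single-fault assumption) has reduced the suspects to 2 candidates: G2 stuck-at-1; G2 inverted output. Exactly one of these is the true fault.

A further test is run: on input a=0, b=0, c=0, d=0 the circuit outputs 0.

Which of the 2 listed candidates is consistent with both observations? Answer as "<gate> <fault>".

Evaluate each candidate on input a=0, b=0, c=0, d=0:
  G2 stuck-at-1: G0=0, G1=0, G2=1 [stuck-at-1], G3=1, G4=0 → 0 — matches
  G2 inverted output: G0=0, G1=0, G2=0 [inverted output], G3=1, G4=1 → 1 — eliminated
Only G2 stuck-at-1 reproduces the observed 0.

G2 stuck-at-1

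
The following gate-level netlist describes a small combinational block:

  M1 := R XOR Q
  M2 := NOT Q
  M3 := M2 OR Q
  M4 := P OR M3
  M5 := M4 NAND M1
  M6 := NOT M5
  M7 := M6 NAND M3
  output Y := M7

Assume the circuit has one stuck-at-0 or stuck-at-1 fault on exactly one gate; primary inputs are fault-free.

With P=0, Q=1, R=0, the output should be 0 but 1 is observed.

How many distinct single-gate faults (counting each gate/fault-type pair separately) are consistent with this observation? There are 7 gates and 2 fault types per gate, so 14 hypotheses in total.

Fault-free: M1=1, M2=0, M3=1, M4=1, M5=0, M6=1, M7=0 → 0. Observed 1.
  M1 stuck-at-0: output 1 ✓
  M1 stuck-at-1: output 0 ✗
  M2 stuck-at-0: output 0 ✗
  M2 stuck-at-1: output 0 ✗
  M3 stuck-at-0: output 1 ✓
  M3 stuck-at-1: output 0 ✗
  M4 stuck-at-0: output 1 ✓
  M4 stuck-at-1: output 0 ✗
  M5 stuck-at-0: output 0 ✗
  M5 stuck-at-1: output 1 ✓
  M6 stuck-at-0: output 1 ✓
  M6 stuck-at-1: output 0 ✗
  M7 stuck-at-0: output 0 ✗
  M7 stuck-at-1: output 1 ✓
Consistent faults: {M1 stuck-at-0, M3 stuck-at-0, M4 stuck-at-0, M5 stuck-at-1, M6 stuck-at-0, M7 stuck-at-1} — 6 in all.

6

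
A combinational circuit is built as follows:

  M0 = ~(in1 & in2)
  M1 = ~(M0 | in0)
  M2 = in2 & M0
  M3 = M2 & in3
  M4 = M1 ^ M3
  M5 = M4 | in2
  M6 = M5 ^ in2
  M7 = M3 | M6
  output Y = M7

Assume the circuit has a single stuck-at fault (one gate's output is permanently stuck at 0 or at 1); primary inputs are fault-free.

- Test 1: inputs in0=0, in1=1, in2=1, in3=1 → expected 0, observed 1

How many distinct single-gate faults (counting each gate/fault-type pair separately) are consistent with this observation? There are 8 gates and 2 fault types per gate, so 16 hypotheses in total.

Fault-free: M0=0, M1=1, M2=0, M3=0, M4=1, M5=1, M6=0, M7=0 → 0. Observed 1.
  M0: stuck-at-1 ✓; others ✗
  M1: none of the 2 fault types match ✗
  M2: stuck-at-1 ✓; others ✗
  M3: stuck-at-1 ✓; others ✗
  M4: none of the 2 fault types match ✗
  M5: stuck-at-0 ✓; others ✗
  M6: stuck-at-1 ✓; others ✗
  M7: stuck-at-1 ✓; others ✗
Consistent faults: {M0 stuck-at-1, M2 stuck-at-1, M3 stuck-at-1, M5 stuck-at-0, M6 stuck-at-1, M7 stuck-at-1} — 6 in all.

6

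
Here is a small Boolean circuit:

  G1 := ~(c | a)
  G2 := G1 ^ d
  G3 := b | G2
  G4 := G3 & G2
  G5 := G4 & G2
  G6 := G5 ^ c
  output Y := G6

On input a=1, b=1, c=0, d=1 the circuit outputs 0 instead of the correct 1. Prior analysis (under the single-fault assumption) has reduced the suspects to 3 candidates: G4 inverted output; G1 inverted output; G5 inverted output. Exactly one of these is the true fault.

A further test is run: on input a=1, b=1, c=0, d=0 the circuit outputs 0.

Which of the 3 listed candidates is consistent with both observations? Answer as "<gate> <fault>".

Evaluate each candidate on input a=1, b=1, c=0, d=0:
  G4 inverted output: G1=0, G2=0, G3=1, G4=1 [inverted output], G5=0, G6=0 → 0 — matches
  G1 inverted output: G1=1 [inverted output], G2=1, G3=1, G4=1, G5=1, G6=1 → 1 — eliminated
  G5 inverted output: G1=0, G2=0, G3=1, G4=0, G5=1 [inverted output], G6=1 → 1 — eliminated
Only G4 inverted output reproduces the observed 0.

G4 inverted output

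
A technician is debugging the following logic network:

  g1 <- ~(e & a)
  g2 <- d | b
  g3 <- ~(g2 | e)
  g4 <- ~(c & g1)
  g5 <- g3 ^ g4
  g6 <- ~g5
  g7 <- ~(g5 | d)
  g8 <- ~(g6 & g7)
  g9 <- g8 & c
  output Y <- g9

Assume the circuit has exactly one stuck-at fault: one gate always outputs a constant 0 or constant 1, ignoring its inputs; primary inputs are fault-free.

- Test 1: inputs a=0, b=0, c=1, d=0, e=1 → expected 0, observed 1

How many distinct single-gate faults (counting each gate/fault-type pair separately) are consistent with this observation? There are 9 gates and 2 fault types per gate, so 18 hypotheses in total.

Fault-free: g1=1, g2=0, g3=0, g4=0, g5=0, g6=1, g7=1, g8=0, g9=0 → 0. Observed 1.
  g1: stuck-at-0 ✓; others ✗
  g2: none of the 2 fault types match ✗
  g3: stuck-at-1 ✓; others ✗
  g4: stuck-at-1 ✓; others ✗
  g5: stuck-at-1 ✓; others ✗
  g6: stuck-at-0 ✓; others ✗
  g7: stuck-at-0 ✓; others ✗
  g8: stuck-at-1 ✓; others ✗
  g9: stuck-at-1 ✓; others ✗
Consistent faults: {g1 stuck-at-0, g3 stuck-at-1, g4 stuck-at-1, g5 stuck-at-1, g6 stuck-at-0, g7 stuck-at-0, g8 stuck-at-1, g9 stuck-at-1} — 8 in all.

8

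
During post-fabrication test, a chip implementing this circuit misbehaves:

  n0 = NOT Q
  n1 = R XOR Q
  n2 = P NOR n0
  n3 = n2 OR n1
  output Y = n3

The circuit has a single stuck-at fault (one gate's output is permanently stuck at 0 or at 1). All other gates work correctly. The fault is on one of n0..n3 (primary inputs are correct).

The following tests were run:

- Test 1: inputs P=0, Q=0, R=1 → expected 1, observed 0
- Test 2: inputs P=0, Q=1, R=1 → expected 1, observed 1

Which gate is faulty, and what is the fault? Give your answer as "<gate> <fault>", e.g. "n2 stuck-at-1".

n1 stuck-at-0

Fault-free values for test 1 (P=0, Q=0, R=1): n0=1, n1=1, n2=0, n3=1, giving Y=1. Observed 0.
Test 1: faults giving observed 0 are {n1 stuck-at-0, n3 stuck-at-0}.
Test 2 (P=0, Q=1, R=1): fault-free n0=0, n1=0, n2=1, n3=1 → 1; observed 1. Eliminates n3 stuck-at-0.
Only n1 stuck-at-0 is consistent with every test.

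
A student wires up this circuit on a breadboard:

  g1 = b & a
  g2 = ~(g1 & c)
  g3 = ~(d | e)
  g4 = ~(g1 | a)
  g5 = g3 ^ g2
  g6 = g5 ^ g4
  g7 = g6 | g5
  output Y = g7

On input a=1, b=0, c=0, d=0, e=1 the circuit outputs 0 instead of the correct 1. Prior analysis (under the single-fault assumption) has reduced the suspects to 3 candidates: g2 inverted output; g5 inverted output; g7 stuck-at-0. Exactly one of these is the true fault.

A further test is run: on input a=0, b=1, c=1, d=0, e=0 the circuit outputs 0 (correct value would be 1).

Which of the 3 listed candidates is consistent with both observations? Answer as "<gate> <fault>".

g7 stuck-at-0

Evaluate each candidate on input a=0, b=1, c=1, d=0, e=0:
  g2 inverted output: g1=0, g2=0 [inverted output], g3=1, g4=1, g5=1, g6=0, g7=1 → 1 — eliminated
  g5 inverted output: g1=0, g2=1, g3=1, g4=1, g5=1 [inverted output], g6=0, g7=1 → 1 — eliminated
  g7 stuck-at-0: g1=0, g2=1, g3=1, g4=1, g5=0, g6=1, g7=0 [stuck-at-0] → 0 — matches
Only g7 stuck-at-0 reproduces the observed 0.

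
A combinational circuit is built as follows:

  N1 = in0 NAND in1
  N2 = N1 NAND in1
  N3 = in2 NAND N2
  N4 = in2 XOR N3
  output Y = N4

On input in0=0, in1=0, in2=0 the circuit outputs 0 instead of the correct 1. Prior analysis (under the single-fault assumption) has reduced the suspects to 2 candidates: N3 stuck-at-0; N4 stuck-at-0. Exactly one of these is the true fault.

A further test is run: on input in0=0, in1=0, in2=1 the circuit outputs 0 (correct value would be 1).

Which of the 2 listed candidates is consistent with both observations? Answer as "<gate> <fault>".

Evaluate each candidate on input in0=0, in1=0, in2=1:
  N3 stuck-at-0: N1=1, N2=1, N3=0 [stuck-at-0], N4=1 → 1 — eliminated
  N4 stuck-at-0: N1=1, N2=1, N3=0, N4=0 [stuck-at-0] → 0 — matches
Only N4 stuck-at-0 reproduces the observed 0.

N4 stuck-at-0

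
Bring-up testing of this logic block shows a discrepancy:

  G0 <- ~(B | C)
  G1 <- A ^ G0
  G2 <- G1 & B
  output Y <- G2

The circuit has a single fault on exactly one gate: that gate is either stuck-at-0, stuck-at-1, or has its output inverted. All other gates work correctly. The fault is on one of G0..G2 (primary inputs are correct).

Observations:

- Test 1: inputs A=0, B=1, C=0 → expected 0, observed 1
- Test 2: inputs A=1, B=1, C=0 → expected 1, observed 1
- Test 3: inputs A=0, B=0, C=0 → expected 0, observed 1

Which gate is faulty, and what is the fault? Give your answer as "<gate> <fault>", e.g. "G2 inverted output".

Fault-free values for test 1 (A=0, B=1, C=0): G0=0, G1=0, G2=0, giving Y=0. Observed 1.
Test 1: faults giving observed 1 are {G0 stuck-at-1, G0 inverted output, G1 stuck-at-1, G1 inverted output, G2 stuck-at-1, G2 inverted output}.
Test 2 (A=1, B=1, C=0): fault-free G0=0, G1=1, G2=1 → 1; observed 1. Eliminates G0 stuck-at-1, G0 inverted output, G1 inverted output, G2 inverted output.
Test 3 (A=0, B=0, C=0): fault-free G0=1, G1=1, G2=0 → 0; observed 1. Eliminates G1 stuck-at-1.
Only G2 stuck-at-1 is consistent with every test.

G2 stuck-at-1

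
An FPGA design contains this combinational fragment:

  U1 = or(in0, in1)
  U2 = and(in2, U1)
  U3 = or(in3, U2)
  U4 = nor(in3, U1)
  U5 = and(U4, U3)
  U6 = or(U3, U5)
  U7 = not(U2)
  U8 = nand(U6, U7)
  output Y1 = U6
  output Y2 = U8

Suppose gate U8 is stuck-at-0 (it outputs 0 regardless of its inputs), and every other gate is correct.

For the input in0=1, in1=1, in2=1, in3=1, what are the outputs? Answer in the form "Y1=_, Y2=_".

Propagate with U8 forced: U1=1, U2=1, U3=1, U4=0, U5=0, U6=1, U7=0, U8=0 [stuck-at-0].
So the outputs are Y1=1, Y2=0. (Without the fault they would be Y1=1, Y2=1.)

Y1=1, Y2=0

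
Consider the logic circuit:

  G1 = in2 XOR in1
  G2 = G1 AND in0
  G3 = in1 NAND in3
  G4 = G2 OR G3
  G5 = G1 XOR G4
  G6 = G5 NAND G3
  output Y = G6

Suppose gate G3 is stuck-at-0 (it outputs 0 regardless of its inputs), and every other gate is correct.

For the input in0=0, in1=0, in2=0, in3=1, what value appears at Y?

1

Propagate with G3 forced: G1=0, G2=0, G3=0 [stuck-at-0], G4=0, G5=0, G6=1.
So Y = 1. (Without the fault it would be 0.)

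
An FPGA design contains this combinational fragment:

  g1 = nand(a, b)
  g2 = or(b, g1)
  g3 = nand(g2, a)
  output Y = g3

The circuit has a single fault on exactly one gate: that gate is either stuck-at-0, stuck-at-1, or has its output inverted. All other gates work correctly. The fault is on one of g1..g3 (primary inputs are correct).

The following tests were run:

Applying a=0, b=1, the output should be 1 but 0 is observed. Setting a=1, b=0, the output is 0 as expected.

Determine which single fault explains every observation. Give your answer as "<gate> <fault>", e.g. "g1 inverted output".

Fault-free values for test 1 (a=0, b=1): g1=1, g2=1, g3=1, giving Y=1. Observed 0.
Test 1: faults giving observed 0 are {g3 stuck-at-0, g3 inverted output}.
Test 2 (a=1, b=0): fault-free g1=1, g2=1, g3=0 → 0; observed 0. Eliminates g3 inverted output.
Only g3 stuck-at-0 is consistent with every test.

g3 stuck-at-0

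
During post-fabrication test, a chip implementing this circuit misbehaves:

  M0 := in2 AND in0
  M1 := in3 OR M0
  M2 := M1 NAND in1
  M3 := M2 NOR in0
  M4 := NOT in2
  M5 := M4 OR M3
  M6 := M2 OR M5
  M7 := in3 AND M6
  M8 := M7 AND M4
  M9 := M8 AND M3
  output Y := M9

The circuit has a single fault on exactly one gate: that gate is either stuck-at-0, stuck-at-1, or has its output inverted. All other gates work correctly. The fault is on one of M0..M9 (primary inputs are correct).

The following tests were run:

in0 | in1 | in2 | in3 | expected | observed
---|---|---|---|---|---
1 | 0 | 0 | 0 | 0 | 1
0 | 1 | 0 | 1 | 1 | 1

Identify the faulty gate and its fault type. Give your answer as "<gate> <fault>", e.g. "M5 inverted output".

M9 stuck-at-1

Fault-free values for test 1 (in0=1, in1=0, in2=0, in3=0): M0=0, M1=0, M2=1, M3=0, M4=1, M5=1, M6=1, M7=0, M8=0, M9=0, giving Y=0. Observed 1.
Test 1: faults giving observed 1 are {M9 stuck-at-1, M9 inverted output}.
Test 2 (in0=0, in1=1, in2=0, in3=1): fault-free M0=0, M1=1, M2=0, M3=1, M4=1, M5=1, M6=1, M7=1, M8=1, M9=1 → 1; observed 1. Eliminates M9 inverted output.
Only M9 stuck-at-1 is consistent with every test.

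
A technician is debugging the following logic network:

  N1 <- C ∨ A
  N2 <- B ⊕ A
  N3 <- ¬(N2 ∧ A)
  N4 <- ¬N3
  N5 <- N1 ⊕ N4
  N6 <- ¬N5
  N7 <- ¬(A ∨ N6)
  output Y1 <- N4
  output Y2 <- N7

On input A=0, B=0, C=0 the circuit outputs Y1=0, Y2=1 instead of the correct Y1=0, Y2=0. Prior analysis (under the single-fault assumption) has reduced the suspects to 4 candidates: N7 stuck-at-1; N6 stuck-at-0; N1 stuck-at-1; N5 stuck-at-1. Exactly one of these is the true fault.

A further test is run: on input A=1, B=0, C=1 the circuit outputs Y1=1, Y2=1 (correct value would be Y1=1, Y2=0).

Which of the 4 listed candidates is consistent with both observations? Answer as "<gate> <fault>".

N7 stuck-at-1

Evaluate each candidate on input A=1, B=0, C=1:
  N7 stuck-at-1: N1=1, N2=1, N3=0, N4=1, N5=0, N6=1, N7=1 [stuck-at-1] → Y1=1, Y2=1 — matches
  N6 stuck-at-0: N1=1, N2=1, N3=0, N4=1, N5=0, N6=0 [stuck-at-0], N7=0 → Y1=1, Y2=0 — eliminated
  N1 stuck-at-1: N1=1 [stuck-at-1], N2=1, N3=0, N4=1, N5=0, N6=1, N7=0 → Y1=1, Y2=0 — eliminated
  N5 stuck-at-1: N1=1, N2=1, N3=0, N4=1, N5=1 [stuck-at-1], N6=0, N7=0 → Y1=1, Y2=0 — eliminated
Only N7 stuck-at-1 reproduces the observed Y1=1, Y2=1.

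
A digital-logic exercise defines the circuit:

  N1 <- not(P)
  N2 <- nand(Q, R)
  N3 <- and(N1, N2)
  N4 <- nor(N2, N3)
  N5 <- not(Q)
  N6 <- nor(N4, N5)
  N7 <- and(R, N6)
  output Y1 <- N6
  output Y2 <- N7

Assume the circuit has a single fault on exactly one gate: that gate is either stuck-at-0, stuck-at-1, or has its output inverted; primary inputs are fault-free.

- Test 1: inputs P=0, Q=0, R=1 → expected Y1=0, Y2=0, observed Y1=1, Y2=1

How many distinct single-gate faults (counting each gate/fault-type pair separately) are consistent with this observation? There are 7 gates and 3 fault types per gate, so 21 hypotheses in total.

4

Fault-free: N1=1, N2=1, N3=1, N4=0, N5=1, N6=0, N7=0 → Y1=0, Y2=0. Observed Y1=1, Y2=1.
  N1: none of the 3 fault types match ✗
  N2: none of the 3 fault types match ✗
  N3: none of the 3 fault types match ✗
  N4: none of the 3 fault types match ✗
  N5: stuck-at-0, inverted output ✓; others ✗
  N6: stuck-at-1, inverted output ✓; others ✗
  N7: none of the 3 fault types match ✗
Consistent faults: {N5 stuck-at-0, N5 inverted output, N6 stuck-at-1, N6 inverted output} — 4 in all.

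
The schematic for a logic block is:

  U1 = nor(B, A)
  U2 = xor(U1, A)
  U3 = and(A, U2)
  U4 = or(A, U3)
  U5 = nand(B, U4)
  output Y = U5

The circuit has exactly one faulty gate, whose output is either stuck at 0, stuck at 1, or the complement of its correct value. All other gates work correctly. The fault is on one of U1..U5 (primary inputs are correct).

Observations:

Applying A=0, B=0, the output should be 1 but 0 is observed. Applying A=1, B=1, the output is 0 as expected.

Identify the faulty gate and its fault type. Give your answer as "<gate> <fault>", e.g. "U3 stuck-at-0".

U5 stuck-at-0

Fault-free values for test 1 (A=0, B=0): U1=1, U2=1, U3=0, U4=0, U5=1, giving Y=1. Observed 0.
Test 1: faults giving observed 0 are {U5 stuck-at-0, U5 inverted output}.
Test 2 (A=1, B=1): fault-free U1=0, U2=1, U3=1, U4=1, U5=0 → 0; observed 0. Eliminates U5 inverted output.
Only U5 stuck-at-0 is consistent with every test.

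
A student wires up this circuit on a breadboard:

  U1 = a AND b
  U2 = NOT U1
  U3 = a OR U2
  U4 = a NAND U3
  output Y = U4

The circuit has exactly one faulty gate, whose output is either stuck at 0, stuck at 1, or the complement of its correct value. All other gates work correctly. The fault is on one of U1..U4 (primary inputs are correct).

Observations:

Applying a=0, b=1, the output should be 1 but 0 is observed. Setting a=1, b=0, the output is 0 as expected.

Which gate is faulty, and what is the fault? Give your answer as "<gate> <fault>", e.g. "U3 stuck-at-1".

Fault-free values for test 1 (a=0, b=1): U1=0, U2=1, U3=1, U4=1, giving Y=1. Observed 0.
Test 1: faults giving observed 0 are {U4 stuck-at-0, U4 inverted output}.
Test 2 (a=1, b=0): fault-free U1=0, U2=1, U3=1, U4=0 → 0; observed 0. Eliminates U4 inverted output.
Only U4 stuck-at-0 is consistent with every test.

U4 stuck-at-0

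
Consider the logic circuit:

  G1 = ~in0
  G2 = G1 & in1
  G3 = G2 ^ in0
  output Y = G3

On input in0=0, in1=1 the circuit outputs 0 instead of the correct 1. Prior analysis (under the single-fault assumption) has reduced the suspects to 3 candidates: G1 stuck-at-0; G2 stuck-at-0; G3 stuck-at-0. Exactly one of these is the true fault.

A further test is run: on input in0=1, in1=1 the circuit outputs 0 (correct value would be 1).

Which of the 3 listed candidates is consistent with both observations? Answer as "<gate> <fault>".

G3 stuck-at-0

Evaluate each candidate on input in0=1, in1=1:
  G1 stuck-at-0: G1=0 [stuck-at-0], G2=0, G3=1 → 1 — eliminated
  G2 stuck-at-0: G1=0, G2=0 [stuck-at-0], G3=1 → 1 — eliminated
  G3 stuck-at-0: G1=0, G2=0, G3=0 [stuck-at-0] → 0 — matches
Only G3 stuck-at-0 reproduces the observed 0.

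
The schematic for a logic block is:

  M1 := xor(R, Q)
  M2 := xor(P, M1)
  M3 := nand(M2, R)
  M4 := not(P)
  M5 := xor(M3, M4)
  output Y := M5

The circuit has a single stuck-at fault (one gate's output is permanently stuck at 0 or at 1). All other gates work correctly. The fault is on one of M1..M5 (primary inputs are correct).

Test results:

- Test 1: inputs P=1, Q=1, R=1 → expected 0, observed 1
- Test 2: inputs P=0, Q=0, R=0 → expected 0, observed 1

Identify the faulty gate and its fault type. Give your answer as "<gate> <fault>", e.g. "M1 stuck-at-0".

M5 stuck-at-1

Fault-free values for test 1 (P=1, Q=1, R=1): M1=0, M2=1, M3=0, M4=0, M5=0, giving Y=0. Observed 1.
Test 1: faults giving observed 1 are {M1 stuck-at-1, M2 stuck-at-0, M3 stuck-at-1, M4 stuck-at-1, M5 stuck-at-1}.
Test 2 (P=0, Q=0, R=0): fault-free M1=0, M2=0, M3=1, M4=1, M5=0 → 0; observed 1. Eliminates M1 stuck-at-1, M2 stuck-at-0, M3 stuck-at-1, M4 stuck-at-1.
Only M5 stuck-at-1 is consistent with every test.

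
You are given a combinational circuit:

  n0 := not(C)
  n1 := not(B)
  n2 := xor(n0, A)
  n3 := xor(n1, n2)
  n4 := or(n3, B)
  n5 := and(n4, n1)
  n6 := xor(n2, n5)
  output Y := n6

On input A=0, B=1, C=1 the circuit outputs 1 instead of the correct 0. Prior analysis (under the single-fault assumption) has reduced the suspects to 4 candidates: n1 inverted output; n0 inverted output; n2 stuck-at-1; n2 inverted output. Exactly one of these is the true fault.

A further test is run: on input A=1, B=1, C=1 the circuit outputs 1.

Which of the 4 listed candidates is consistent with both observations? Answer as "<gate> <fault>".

n2 stuck-at-1

Evaluate each candidate on input A=1, B=1, C=1:
  n1 inverted output: n0=0, n1=1 [inverted output], n2=1, n3=0, n4=1, n5=1, n6=0 → 0 — eliminated
  n0 inverted output: n0=1 [inverted output], n1=0, n2=0, n3=0, n4=1, n5=0, n6=0 → 0 — eliminated
  n2 stuck-at-1: n0=0, n1=0, n2=1 [stuck-at-1], n3=1, n4=1, n5=0, n6=1 → 1 — matches
  n2 inverted output: n0=0, n1=0, n2=0 [inverted output], n3=0, n4=1, n5=0, n6=0 → 0 — eliminated
Only n2 stuck-at-1 reproduces the observed 1.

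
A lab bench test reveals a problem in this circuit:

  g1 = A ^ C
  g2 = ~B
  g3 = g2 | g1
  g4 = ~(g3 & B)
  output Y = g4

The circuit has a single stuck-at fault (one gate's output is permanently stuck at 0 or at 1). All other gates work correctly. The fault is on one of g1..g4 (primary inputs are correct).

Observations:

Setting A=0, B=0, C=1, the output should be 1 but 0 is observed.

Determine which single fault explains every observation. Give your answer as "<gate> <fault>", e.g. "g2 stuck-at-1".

Fault-free values for test 1 (A=0, B=0, C=1): g1=1, g2=1, g3=1, g4=1, giving Y=1. Observed 0.
Test 1: faults giving observed 0 are {g4 stuck-at-0}.
Only g4 stuck-at-0 is consistent with every test.

g4 stuck-at-0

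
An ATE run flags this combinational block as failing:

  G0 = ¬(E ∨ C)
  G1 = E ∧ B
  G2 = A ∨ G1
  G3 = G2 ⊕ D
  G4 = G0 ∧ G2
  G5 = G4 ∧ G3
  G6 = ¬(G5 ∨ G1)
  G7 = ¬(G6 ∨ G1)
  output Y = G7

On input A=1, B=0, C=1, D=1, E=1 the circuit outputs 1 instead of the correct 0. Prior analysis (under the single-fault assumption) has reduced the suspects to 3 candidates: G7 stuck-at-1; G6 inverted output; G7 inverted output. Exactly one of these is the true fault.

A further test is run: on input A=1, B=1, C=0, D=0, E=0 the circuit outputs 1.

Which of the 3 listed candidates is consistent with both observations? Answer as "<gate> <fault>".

Evaluate each candidate on input A=1, B=1, C=0, D=0, E=0:
  G7 stuck-at-1: G0=1, G1=0, G2=1, G3=1, G4=1, G5=1, G6=0, G7=1 [stuck-at-1] → 1 — matches
  G6 inverted output: G0=1, G1=0, G2=1, G3=1, G4=1, G5=1, G6=1 [inverted output], G7=0 → 0 — eliminated
  G7 inverted output: G0=1, G1=0, G2=1, G3=1, G4=1, G5=1, G6=0, G7=0 [inverted output] → 0 — eliminated
Only G7 stuck-at-1 reproduces the observed 1.

G7 stuck-at-1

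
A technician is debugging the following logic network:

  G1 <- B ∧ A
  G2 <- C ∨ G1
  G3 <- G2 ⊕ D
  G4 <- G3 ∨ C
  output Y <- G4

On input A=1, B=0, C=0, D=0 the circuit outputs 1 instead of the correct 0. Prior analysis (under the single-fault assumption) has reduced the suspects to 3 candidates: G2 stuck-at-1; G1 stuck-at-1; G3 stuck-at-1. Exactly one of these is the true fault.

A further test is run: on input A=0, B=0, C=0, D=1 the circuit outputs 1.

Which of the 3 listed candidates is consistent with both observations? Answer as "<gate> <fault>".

Evaluate each candidate on input A=0, B=0, C=0, D=1:
  G2 stuck-at-1: G1=0, G2=1 [stuck-at-1], G3=0, G4=0 → 0 — eliminated
  G1 stuck-at-1: G1=1 [stuck-at-1], G2=1, G3=0, G4=0 → 0 — eliminated
  G3 stuck-at-1: G1=0, G2=0, G3=1 [stuck-at-1], G4=1 → 1 — matches
Only G3 stuck-at-1 reproduces the observed 1.

G3 stuck-at-1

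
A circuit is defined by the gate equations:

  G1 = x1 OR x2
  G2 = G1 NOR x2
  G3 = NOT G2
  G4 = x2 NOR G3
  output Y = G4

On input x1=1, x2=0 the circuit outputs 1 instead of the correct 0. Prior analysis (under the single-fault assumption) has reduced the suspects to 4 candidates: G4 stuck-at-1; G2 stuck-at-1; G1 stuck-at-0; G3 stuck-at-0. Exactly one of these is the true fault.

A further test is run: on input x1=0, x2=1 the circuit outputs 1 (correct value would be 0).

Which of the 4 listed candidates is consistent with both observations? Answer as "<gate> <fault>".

Evaluate each candidate on input x1=0, x2=1:
  G4 stuck-at-1: G1=1, G2=0, G3=1, G4=1 [stuck-at-1] → 1 — matches
  G2 stuck-at-1: G1=1, G2=1 [stuck-at-1], G3=0, G4=0 → 0 — eliminated
  G1 stuck-at-0: G1=0 [stuck-at-0], G2=0, G3=1, G4=0 → 0 — eliminated
  G3 stuck-at-0: G1=1, G2=0, G3=0 [stuck-at-0], G4=0 → 0 — eliminated
Only G4 stuck-at-1 reproduces the observed 1.

G4 stuck-at-1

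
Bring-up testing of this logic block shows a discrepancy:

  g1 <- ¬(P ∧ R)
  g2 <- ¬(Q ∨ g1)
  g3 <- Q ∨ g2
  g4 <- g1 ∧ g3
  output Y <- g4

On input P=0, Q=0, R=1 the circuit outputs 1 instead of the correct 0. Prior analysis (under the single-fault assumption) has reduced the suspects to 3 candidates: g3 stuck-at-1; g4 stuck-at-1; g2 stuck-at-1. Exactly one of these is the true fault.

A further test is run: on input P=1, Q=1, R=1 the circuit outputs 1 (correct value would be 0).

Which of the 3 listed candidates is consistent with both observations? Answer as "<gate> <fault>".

Evaluate each candidate on input P=1, Q=1, R=1:
  g3 stuck-at-1: g1=0, g2=0, g3=1 [stuck-at-1], g4=0 → 0 — eliminated
  g4 stuck-at-1: g1=0, g2=0, g3=1, g4=1 [stuck-at-1] → 1 — matches
  g2 stuck-at-1: g1=0, g2=1 [stuck-at-1], g3=1, g4=0 → 0 — eliminated
Only g4 stuck-at-1 reproduces the observed 1.

g4 stuck-at-1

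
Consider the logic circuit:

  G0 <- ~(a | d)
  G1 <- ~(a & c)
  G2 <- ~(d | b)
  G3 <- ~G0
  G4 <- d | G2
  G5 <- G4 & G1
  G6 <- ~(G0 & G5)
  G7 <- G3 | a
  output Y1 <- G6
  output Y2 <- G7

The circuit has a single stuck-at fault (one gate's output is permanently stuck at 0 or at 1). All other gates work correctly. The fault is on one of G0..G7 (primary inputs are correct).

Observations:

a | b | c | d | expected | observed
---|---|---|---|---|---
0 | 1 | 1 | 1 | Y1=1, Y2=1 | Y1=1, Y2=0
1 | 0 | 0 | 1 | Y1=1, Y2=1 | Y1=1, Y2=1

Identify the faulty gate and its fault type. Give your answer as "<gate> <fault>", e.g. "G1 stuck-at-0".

Fault-free values for test 1 (a=0, b=1, c=1, d=1): G0=0, G1=1, G2=0, G3=1, G4=1, G5=1, G6=1, G7=1, giving Y1=1, Y2=1. Observed Y1=1, Y2=0.
Test 1: faults giving observed Y1=1, Y2=0 are {G3 stuck-at-0, G7 stuck-at-0}.
Test 2 (a=1, b=0, c=0, d=1): fault-free G0=0, G1=1, G2=0, G3=1, G4=1, G5=1, G6=1, G7=1 → Y1=1, Y2=1; observed Y1=1, Y2=1. Eliminates G7 stuck-at-0.
Only G3 stuck-at-0 is consistent with every test.

G3 stuck-at-0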